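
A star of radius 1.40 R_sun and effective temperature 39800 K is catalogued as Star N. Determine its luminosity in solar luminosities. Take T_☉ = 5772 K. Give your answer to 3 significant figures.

4.43×10^3 solar luminosities

L/L_☉ = (R/R_☉)² (T/T_☉)⁴ = (1.40)² × (39800/5772)⁴
       = 1.960 × (6.895)⁴ = 1.960 × 2261 = 4431.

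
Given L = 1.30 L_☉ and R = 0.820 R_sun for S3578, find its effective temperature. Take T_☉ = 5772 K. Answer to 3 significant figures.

6.81×10^3 K

T/T_☉ = (L/L_☉)^(1/4) / (R/R_☉)^(1/2)
T = 5772 × (1.30)^(1/4) / √(0.820) = 5772 × 1.068 / 0.9055 = 6806 K.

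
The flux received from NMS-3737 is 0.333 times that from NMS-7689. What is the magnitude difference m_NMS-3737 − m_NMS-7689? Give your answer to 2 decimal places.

m_NMS-3737 − m_NMS-7689 = −2.5 log₁₀(F_NMS-3737/F_NMS-7689) = −2.5 log₁₀(0.333) = −2.5 × (-0.478) = 1.194.

1.19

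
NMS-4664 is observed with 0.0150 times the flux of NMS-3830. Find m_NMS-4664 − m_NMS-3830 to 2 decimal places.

4.56

m_NMS-4664 − m_NMS-3830 = −2.5 log₁₀(F_NMS-4664/F_NMS-3830) = −2.5 log₁₀(0.0150) = −2.5 × (-1.824) = 4.560.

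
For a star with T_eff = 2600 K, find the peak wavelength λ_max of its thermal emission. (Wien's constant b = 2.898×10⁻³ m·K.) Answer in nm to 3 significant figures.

λ_max = b/T = 2.898×10⁻³ / 2600 = 1.11×10^-6 m = 1115 nm.

1.11×10^3 nm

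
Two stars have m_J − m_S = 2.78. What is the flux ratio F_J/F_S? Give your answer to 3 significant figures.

F_J/F_S = 10^(−(m_J − m_S)/2.5) = 10^(-2.78/2.5) = 10^-1.112 = 0.07727.

0.0773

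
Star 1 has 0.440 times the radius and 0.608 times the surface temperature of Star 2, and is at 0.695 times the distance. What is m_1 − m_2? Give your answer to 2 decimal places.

3.15

L_1/L_2 = (0.440)²(0.608)⁴ = 0.02646.
F_1/F_2 = (L_1/L_2)/(d_1/d_2)² = 0.02646/0.4830 = 0.05477.
m_1 − m_2 = −2.5 log₁₀(0.05477) = 3.15.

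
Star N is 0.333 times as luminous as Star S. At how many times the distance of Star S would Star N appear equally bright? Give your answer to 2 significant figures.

Equal flux requires L_N/d_N² = L_S/d_S², so d_N/d_S = √(L_N/L_S)
= √(0.333) = 0.5771.

0.58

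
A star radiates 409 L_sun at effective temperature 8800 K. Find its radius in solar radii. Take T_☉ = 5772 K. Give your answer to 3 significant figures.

8.70 solar radii

R/R_☉ = √(L/L_☉) / (T/T_☉)² = √(409) / (1.525)²
       = 20.22 / 2.324 = 8.701.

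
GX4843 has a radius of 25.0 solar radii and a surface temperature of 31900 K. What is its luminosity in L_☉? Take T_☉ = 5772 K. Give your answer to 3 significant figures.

L/L_☉ = (R/R_☉)² (T/T_☉)⁴ = (25.0)² × (31900/5772)⁴
       = 625.0 × (5.527)⁴ = 625.0 × 932.9 = 5.831×10^5.

5.83×10^5 L_☉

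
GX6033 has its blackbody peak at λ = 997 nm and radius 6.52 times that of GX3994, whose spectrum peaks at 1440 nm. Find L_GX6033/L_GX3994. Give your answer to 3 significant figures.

185

Wien's law gives T ∝ 1/λ_max, so T_GX6033/T_GX3994 = λ_GX3994/λ_GX6033 = 1440/997 = 1.444.
Then L ∝ R²T⁴ gives L_GX6033/L_GX3994 = (6.52)² × (1.444)⁴ = 42.51 × 4.352 = 185.0.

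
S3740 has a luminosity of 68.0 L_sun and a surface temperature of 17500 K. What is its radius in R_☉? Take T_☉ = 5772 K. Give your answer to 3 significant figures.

R/R_☉ = √(L/L_☉) / (T/T_☉)² = √(68.0) / (3.032)²
       = 8.246 / 9.192 = 0.8971.

0.897 R_☉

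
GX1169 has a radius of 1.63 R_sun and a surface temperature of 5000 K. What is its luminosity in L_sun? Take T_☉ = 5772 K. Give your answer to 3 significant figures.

L/L_☉ = (R/R_☉)² (T/T_☉)⁴ = (1.63)² × (5000/5772)⁴
       = 2.657 × (0.8663)⁴ = 2.657 × 0.5631 = 1.496.

1.50 L_sun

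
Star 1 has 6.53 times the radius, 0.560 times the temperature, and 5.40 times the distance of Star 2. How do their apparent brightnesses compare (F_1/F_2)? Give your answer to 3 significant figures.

0.144

L_1/L_2 = (R_1/R_2)²(T_1/T_2)⁴ = (6.53)² × (0.560)⁴ = 4.194.
F_1/F_2 = (L_1/L_2)/(d_1/d_2)² = 4.194 / (5.40)² = 0.1438.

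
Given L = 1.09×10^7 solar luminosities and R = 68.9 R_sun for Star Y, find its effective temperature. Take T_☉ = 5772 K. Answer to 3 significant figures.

T/T_☉ = (L/L_☉)^(1/4) / (R/R_☉)^(1/2)
T = 5772 × (1.09×10^7)^(1/4) / √(68.9) = 5772 × 57.46 / 8.301 = 3.996×10^4 K.

4.00×10^4 K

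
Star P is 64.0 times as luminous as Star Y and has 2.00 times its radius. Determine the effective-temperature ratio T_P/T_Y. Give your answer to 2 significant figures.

L ∝ R²T⁴ gives T ∝ (L/R²)^(1/4), so
T_P/T_Y = (64.0 / 2.00²)^(1/4) = (16.00)^(1/4) = 2.000.

2.0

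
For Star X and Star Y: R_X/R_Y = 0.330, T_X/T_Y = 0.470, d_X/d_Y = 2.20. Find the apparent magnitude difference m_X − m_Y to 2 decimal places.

L_X/L_Y = (0.330)²(0.470)⁴ = 0.005314.
F_X/F_Y = (L_X/L_Y)/(d_X/d_Y)² = 0.005314/4.840 = 0.001098.
m_X − m_Y = −2.5 log₁₀(0.001098) = 7.40.

7.40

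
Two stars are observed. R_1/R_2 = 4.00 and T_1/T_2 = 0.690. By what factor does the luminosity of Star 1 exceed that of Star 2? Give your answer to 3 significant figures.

3.63

From the Stefan–Boltzmann law, L ∝ R²T⁴, so
L_1/L_2 = (R_1/R_2)² (T_1/T_2)⁴ = (4.00)² × (0.690)⁴ = 16.00 × 0.2267 = 3.627.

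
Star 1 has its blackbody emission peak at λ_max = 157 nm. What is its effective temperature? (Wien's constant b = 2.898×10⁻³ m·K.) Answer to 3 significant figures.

1.85×10^4 K

T = b/λ_max = 2.898×10⁻³ / (157×10⁻⁹) = 1.846×10^4 K.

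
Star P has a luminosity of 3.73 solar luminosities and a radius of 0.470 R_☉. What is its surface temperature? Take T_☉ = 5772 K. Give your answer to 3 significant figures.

T/T_☉ = (L/L_☉)^(1/4) / (R/R_☉)^(1/2)
T = 5772 × (3.73)^(1/4) / √(0.470) = 5772 × 1.390 / 0.6856 = 1.170×10^4 K.

1.17×10^4 K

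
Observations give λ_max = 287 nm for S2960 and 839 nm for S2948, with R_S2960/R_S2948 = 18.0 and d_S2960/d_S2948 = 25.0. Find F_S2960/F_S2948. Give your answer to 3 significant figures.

37.9

Wien's law: T_S2960/T_S2948 = λ_S2948/λ_S2960 = 839/287 = 2.923.
L_S2960/L_S2948 = (R_S2960/R_S2948)²(T_S2960/T_S2948)⁴ = (18.0)²(2.923)⁴ = 2.366×10^4.
F_S2960/F_S2948 = (L_S2960/L_S2948)/(d_S2960/d_S2948)² = 2.366×10^4/(25.0)² = 37.86.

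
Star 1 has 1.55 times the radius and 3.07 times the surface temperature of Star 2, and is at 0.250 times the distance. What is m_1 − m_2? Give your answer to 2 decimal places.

-8.83

L_1/L_2 = (1.55)²(3.07)⁴ = 213.4.
F_1/F_2 = (L_1/L_2)/(d_1/d_2)² = 213.4/0.06250 = 3415.
m_1 − m_2 = −2.5 log₁₀(3415) = -8.83.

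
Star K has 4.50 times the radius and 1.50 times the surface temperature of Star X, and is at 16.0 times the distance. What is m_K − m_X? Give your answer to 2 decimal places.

0.99

L_K/L_X = (4.50)²(1.50)⁴ = 102.5.
F_K/F_X = (L_K/L_X)/(d_K/d_X)² = 102.5/256.0 = 0.4005.
m_K − m_X = −2.5 log₁₀(0.4005) = 0.99.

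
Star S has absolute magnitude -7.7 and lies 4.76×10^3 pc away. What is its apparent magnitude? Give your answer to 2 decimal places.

5.69

m = M + 5 log₁₀(d/10 pc) = -7.7 + 5 log₁₀(4.76×10^3/10)
  = -7.7 + 5 × 2.678 = -7.7 + 13.39 = 5.69.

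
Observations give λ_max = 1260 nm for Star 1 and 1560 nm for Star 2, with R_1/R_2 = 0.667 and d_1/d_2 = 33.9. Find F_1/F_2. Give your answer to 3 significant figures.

Wien's law: T_1/T_2 = λ_2/λ_1 = 1560/1260 = 1.238.
L_1/L_2 = (R_1/R_2)²(T_1/T_2)⁴ = (0.667)²(1.238)⁴ = 1.045.
F_1/F_2 = (L_1/L_2)/(d_1/d_2)² = 1.045/(33.9)² = 9.096×10^-4.

9.10×10^-4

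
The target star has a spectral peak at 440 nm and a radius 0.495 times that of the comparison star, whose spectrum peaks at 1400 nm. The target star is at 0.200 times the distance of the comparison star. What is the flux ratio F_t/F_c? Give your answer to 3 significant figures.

Wien's law: T_t/T_c = λ_c/λ_t = 1400/440 = 3.182.
L_t/L_c = (R_t/R_c)²(T_t/T_c)⁴ = (0.495)²(3.182)⁴ = 25.11.
F_t/F_c = (L_t/L_c)/(d_t/d_c)² = 25.11/(0.200)² = 627.8.

628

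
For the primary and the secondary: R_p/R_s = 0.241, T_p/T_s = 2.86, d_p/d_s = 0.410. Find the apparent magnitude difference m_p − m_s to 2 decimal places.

L_p/L_s = (0.241)²(2.86)⁴ = 3.886.
F_p/F_s = (L_p/L_s)/(d_p/d_s)² = 3.886/0.1681 = 23.12.
m_p − m_s = −2.5 log₁₀(23.12) = -3.41.

-3.41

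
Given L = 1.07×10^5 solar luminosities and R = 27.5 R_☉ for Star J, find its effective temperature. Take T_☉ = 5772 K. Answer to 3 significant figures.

1.99×10^4 K

T/T_☉ = (L/L_☉)^(1/4) / (R/R_☉)^(1/2)
T = 5772 × (1.07×10^5)^(1/4) / √(27.5) = 5772 × 18.09 / 5.244 = 1.991×10^4 K.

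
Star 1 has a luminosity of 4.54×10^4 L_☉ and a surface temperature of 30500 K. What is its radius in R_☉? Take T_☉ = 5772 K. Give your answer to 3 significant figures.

7.63 R_☉

R/R_☉ = √(L/L_☉) / (T/T_☉)² = √(4.54×10^4) / (5.284)²
       = 213.1 / 27.92 = 7.631.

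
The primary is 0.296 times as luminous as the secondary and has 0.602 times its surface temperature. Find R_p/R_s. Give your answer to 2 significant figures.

1.5

L ∝ R²T⁴ gives R ∝ √L / T², so
R_p/R_s = √(0.296) / (0.602)² = 0.5441 / 0.3624 = 1.501.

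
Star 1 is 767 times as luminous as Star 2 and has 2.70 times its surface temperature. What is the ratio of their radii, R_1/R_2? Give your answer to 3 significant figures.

L ∝ R²T⁴ gives R ∝ √L / T², so
R_1/R_2 = √(767) / (2.70)² = 27.69 / 7.290 = 3.799.

3.80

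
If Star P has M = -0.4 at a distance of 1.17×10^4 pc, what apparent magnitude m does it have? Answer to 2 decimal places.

m = M + 5 log₁₀(d/10 pc) = -0.4 + 5 log₁₀(1.17×10^4/10)
  = -0.4 + 5 × 3.068 = -0.4 + 15.34 = 14.94.

14.94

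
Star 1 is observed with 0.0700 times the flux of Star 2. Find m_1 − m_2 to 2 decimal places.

m_1 − m_2 = −2.5 log₁₀(F_1/F_2) = −2.5 log₁₀(0.0700) = −2.5 × (-1.155) = 2.887.

2.89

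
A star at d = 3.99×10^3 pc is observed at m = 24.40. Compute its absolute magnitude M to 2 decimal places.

M = m − 5 log₁₀(d/10 pc) = 24.40 − 5 log₁₀(3.99×10^3/10)
  = 24.40 − 5 × 2.601 = 24.40 − 13.00 = 11.40.

11.40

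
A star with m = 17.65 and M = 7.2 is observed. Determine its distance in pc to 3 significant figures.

m − M = 5 log₁₀(d/10 pc)
17.65 − (7.2) = 10.45 = 5 log₁₀(d/10)
d = 10 × 10^(10.45/5) = 10 × 10^2.090 = 1230 pc.

1.23×10^3 pc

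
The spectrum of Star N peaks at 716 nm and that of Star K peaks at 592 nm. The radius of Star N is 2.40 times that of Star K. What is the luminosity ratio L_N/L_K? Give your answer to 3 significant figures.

2.69

Wien's law gives T ∝ 1/λ_max, so T_N/T_K = λ_K/λ_N = 592/716 = 0.8268.
Then L ∝ R²T⁴ gives L_N/L_K = (2.40)² × (0.8268)⁴ = 5.760 × 0.4673 = 2.692.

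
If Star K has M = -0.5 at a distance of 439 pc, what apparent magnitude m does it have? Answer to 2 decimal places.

m = M + 5 log₁₀(d/10 pc) = -0.5 + 5 log₁₀(439/10)
  = -0.5 + 5 × 1.642 = -0.5 + 8.21 = 7.71.

7.71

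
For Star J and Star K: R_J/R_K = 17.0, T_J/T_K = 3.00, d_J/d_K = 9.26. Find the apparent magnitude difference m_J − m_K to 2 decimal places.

L_J/L_K = (17.0)²(3.00)⁴ = 2.341×10^4.
F_J/F_K = (L_J/L_K)/(d_J/d_K)² = 2.341×10^4/85.75 = 273.0.
m_J − m_K = −2.5 log₁₀(273.0) = -6.09.

-6.09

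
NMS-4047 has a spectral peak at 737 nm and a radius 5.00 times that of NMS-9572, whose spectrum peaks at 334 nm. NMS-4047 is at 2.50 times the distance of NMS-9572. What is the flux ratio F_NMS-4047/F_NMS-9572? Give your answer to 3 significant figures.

0.169

Wien's law: T_NMS-4047/T_NMS-9572 = λ_NMS-9572/λ_NMS-4047 = 334/737 = 0.4532.
L_NMS-4047/L_NMS-9572 = (R_NMS-4047/R_NMS-9572)²(T_NMS-4047/T_NMS-9572)⁴ = (5.00)²(0.4532)⁴ = 1.055.
F_NMS-4047/F_NMS-9572 = (L_NMS-4047/L_NMS-9572)/(d_NMS-4047/d_NMS-9572)² = 1.055/(2.50)² = 0.1687.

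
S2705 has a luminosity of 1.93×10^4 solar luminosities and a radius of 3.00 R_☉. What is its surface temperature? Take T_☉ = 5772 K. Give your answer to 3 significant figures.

T/T_☉ = (L/L_☉)^(1/4) / (R/R_☉)^(1/2)
T = 5772 × (1.93×10^4)^(1/4) / √(3.00) = 5772 × 11.79 / 1.732 = 3.928×10^4 K.

3.93×10^4 K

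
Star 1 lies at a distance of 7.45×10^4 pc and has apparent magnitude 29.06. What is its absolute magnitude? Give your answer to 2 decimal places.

M = m − 5 log₁₀(d/10 pc) = 29.06 − 5 log₁₀(7.45×10^4/10)
  = 29.06 − 5 × 3.872 = 29.06 − 19.36 = 9.70.

9.70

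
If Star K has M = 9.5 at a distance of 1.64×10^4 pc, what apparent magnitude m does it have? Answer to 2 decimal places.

m = M + 5 log₁₀(d/10 pc) = 9.5 + 5 log₁₀(1.64×10^4/10)
  = 9.5 + 5 × 3.215 = 9.5 + 16.07 = 25.57.

25.57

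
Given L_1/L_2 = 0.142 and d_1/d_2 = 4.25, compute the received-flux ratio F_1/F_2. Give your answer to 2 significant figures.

0.0079

F = L/(4πd²), so F_1/F_2 = (L_1/L_2) / (d_1/d_2)²
= 0.142 / (4.25)² = 0.142 / 18.06 = 0.007862.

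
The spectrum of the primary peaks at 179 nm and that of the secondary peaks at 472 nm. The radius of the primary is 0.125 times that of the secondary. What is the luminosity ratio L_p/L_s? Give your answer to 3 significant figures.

Wien's law gives T ∝ 1/λ_max, so T_p/T_s = λ_s/λ_p = 472/179 = 2.637.
Then L ∝ R²T⁴ gives L_p/L_s = (0.125)² × (2.637)⁴ = 0.01562 × 48.35 = 0.7554.

0.755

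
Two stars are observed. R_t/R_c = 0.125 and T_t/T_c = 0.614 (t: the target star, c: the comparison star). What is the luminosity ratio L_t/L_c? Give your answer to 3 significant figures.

0.00222

From the Stefan–Boltzmann law, L ∝ R²T⁴, so
L_t/L_c = (R_t/R_c)² (T_t/T_c)⁴ = (0.125)² × (0.614)⁴ = 0.01562 × 0.1421 = 0.002221.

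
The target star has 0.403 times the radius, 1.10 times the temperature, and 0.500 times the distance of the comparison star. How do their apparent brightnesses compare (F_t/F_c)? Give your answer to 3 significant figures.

0.951

L_t/L_c = (R_t/R_c)²(T_t/T_c)⁴ = (0.403)² × (1.10)⁴ = 0.2378.
F_t/F_c = (L_t/L_c)/(d_t/d_c)² = 0.2378 / (0.500)² = 0.9511.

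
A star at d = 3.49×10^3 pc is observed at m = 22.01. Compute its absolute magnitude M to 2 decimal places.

9.30

M = m − 5 log₁₀(d/10 pc) = 22.01 − 5 log₁₀(3.49×10^3/10)
  = 22.01 − 5 × 2.543 = 22.01 − 12.71 = 9.30.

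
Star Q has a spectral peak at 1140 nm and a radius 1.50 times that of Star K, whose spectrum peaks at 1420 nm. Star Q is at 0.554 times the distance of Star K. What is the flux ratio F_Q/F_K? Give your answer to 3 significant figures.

Wien's law: T_Q/T_K = λ_K/λ_Q = 1420/1140 = 1.246.
L_Q/L_K = (R_Q/R_K)²(T_Q/T_K)⁴ = (1.50)²(1.246)⁴ = 5.416.
F_Q/F_K = (L_Q/L_K)/(d_Q/d_K)² = 5.416/(0.554)² = 17.65.

17.6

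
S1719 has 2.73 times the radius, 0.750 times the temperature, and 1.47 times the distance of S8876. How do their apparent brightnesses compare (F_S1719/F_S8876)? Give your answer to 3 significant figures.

1.09

L_S1719/L_S8876 = (R_S1719/R_S8876)²(T_S1719/T_S8876)⁴ = (2.73)² × (0.750)⁴ = 2.358.
F_S1719/F_S8876 = (L_S1719/L_S8876)/(d_S1719/d_S8876)² = 2.358 / (1.47)² = 1.091.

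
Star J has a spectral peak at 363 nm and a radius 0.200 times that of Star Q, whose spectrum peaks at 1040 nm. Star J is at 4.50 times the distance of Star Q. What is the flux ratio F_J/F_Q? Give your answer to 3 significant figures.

Wien's law: T_J/T_Q = λ_Q/λ_J = 1040/363 = 2.865.
L_J/L_Q = (R_J/R_Q)²(T_J/T_Q)⁴ = (0.200)²(2.865)⁴ = 2.695.
F_J/F_Q = (L_J/L_Q)/(d_J/d_Q)² = 2.695/(4.50)² = 0.1331.

0.133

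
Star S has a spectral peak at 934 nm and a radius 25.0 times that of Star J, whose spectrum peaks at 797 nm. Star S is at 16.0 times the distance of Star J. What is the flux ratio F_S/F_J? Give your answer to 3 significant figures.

1.29

Wien's law: T_S/T_J = λ_J/λ_S = 797/934 = 0.8533.
L_S/L_J = (R_S/R_J)²(T_S/T_J)⁴ = (25.0)²(0.8533)⁴ = 331.4.
F_S/F_J = (L_S/L_J)/(d_S/d_J)² = 331.4/(16.0)² = 1.294.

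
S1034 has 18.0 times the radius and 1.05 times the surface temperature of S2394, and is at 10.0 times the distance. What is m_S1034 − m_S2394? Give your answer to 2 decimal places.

L_S1034/L_S2394 = (18.0)²(1.05)⁴ = 393.8.
F_S1034/F_S2394 = (L_S1034/L_S2394)/(d_S1034/d_S2394)² = 393.8/100.0 = 3.938.
m_S1034 − m_S2394 = −2.5 log₁₀(3.938) = -1.49.

-1.49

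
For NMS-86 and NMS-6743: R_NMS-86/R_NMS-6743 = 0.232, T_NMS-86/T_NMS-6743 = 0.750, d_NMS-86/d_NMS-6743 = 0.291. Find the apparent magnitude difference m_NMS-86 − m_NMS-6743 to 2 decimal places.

1.74

L_NMS-86/L_NMS-6743 = (0.232)²(0.750)⁴ = 0.01703.
F_NMS-86/F_NMS-6743 = (L_NMS-86/L_NMS-6743)/(d_NMS-86/d_NMS-6743)² = 0.01703/0.08468 = 0.2011.
m_NMS-86 − m_NMS-6743 = −2.5 log₁₀(0.2011) = 1.74.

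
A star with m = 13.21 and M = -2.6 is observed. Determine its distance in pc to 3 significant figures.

m − M = 5 log₁₀(d/10 pc)
13.21 − (-2.6) = 15.81 = 5 log₁₀(d/10)
d = 10 × 10^(15.81/5) = 10 × 10^3.162 = 1.452×10^4 pc.

1.45×10^4 pc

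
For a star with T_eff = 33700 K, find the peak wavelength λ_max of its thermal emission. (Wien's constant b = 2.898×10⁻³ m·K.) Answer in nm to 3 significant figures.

λ_max = b/T = 2.898×10⁻³ / 33700 = 8.60×10^-8 m = 85.99 nm.

86.0 nm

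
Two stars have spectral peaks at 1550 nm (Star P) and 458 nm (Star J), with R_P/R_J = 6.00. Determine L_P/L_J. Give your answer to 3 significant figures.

0.274

Wien's law gives T ∝ 1/λ_max, so T_P/T_J = λ_J/λ_P = 458/1550 = 0.2955.
Then L ∝ R²T⁴ gives L_P/L_J = (6.00)² × (0.2955)⁴ = 36.00 × 0.007623 = 0.2744.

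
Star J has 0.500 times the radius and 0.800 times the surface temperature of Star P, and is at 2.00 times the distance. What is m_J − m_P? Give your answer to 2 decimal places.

3.98

L_J/L_P = (0.500)²(0.800)⁴ = 0.1024.
F_J/F_P = (L_J/L_P)/(d_J/d_P)² = 0.1024/4.000 = 0.02560.
m_J − m_P = −2.5 log₁₀(0.02560) = 3.98.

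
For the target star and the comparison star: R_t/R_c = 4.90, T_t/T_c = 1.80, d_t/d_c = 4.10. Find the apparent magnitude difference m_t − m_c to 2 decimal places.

-2.94

L_t/L_c = (4.90)²(1.80)⁴ = 252.0.
F_t/F_c = (L_t/L_c)/(d_t/d_c)² = 252.0/16.81 = 14.99.
m_t − m_c = −2.5 log₁₀(14.99) = -2.94.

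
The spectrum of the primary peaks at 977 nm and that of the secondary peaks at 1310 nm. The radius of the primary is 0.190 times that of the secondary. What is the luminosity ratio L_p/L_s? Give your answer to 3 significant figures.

Wien's law gives T ∝ 1/λ_max, so T_p/T_s = λ_s/λ_p = 1310/977 = 1.341.
Then L ∝ R²T⁴ gives L_p/L_s = (0.190)² × (1.341)⁴ = 0.03610 × 3.232 = 0.1167.

0.117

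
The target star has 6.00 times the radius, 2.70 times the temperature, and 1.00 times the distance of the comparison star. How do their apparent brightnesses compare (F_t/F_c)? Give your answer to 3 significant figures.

L_t/L_c = (R_t/R_c)²(T_t/T_c)⁴ = (6.00)² × (2.70)⁴ = 1913.
F_t/F_c = (L_t/L_c)/(d_t/d_c)² = 1913 / (1.00)² = 1913.

1.91×10^3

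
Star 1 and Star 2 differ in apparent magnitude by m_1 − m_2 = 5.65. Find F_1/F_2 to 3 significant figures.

0.00550

F_1/F_2 = 10^(−(m_1 − m_2)/2.5) = 10^(-5.65/2.5) = 10^-2.260 = 0.005495.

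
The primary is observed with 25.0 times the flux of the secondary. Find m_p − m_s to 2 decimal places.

m_p − m_s = −2.5 log₁₀(F_p/F_s) = −2.5 log₁₀(25.0) = −2.5 × (1.398) = -3.495.

-3.49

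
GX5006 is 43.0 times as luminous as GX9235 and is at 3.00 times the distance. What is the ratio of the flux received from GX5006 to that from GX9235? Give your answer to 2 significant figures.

4.8

F = L/(4πd²), so F_GX5006/F_GX9235 = (L_GX5006/L_GX9235) / (d_GX5006/d_GX9235)²
= 43.0 / (3.00)² = 43.0 / 9.000 = 4.778.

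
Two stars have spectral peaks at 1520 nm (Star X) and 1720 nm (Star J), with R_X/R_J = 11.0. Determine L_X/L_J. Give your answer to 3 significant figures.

Wien's law gives T ∝ 1/λ_max, so T_X/T_J = λ_J/λ_X = 1720/1520 = 1.132.
Then L ∝ R²T⁴ gives L_X/L_J = (11.0)² × (1.132)⁴ = 121.0 × 1.640 = 198.4.

198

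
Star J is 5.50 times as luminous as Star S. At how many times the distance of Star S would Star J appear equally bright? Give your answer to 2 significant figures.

Equal flux requires L_J/d_J² = L_S/d_S², so d_J/d_S = √(L_J/L_S)
= √(5.50) = 2.345.

2.3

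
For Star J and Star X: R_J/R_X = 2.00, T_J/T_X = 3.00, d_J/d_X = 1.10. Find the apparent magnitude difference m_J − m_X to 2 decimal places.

L_J/L_X = (2.00)²(3.00)⁴ = 324.0.
F_J/F_X = (L_J/L_X)/(d_J/d_X)² = 324.0/1.210 = 267.8.
m_J − m_X = −2.5 log₁₀(267.8) = -6.07.

-6.07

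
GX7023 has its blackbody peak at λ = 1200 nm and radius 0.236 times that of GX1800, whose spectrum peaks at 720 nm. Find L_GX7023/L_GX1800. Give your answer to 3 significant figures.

0.00722

Wien's law gives T ∝ 1/λ_max, so T_GX7023/T_GX1800 = λ_GX1800/λ_GX7023 = 720/1200 = 0.6000.
Then L ∝ R²T⁴ gives L_GX7023/L_GX1800 = (0.236)² × (0.6000)⁴ = 0.05570 × 0.1296 = 0.007218.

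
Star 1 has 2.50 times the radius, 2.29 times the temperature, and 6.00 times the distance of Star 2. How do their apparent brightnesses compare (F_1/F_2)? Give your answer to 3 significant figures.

4.77

L_1/L_2 = (R_1/R_2)²(T_1/T_2)⁴ = (2.50)² × (2.29)⁴ = 171.9.
F_1/F_2 = (L_1/L_2)/(d_1/d_2)² = 171.9 / (6.00)² = 4.774.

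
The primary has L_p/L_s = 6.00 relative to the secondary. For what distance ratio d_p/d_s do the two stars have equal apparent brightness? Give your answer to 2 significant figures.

Equal flux requires L_p/d_p² = L_s/d_s², so d_p/d_s = √(L_p/L_s)
= √(6.00) = 2.449.

2.4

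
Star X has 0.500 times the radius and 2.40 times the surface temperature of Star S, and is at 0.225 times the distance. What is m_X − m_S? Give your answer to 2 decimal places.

L_X/L_S = (0.500)²(2.40)⁴ = 8.294.
F_X/F_S = (L_X/L_S)/(d_X/d_S)² = 8.294/0.05063 = 163.8.
m_X − m_S = −2.5 log₁₀(163.8) = -5.54.

-5.54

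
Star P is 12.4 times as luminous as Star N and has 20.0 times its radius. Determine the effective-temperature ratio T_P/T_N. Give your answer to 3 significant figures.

0.420

L ∝ R²T⁴ gives T ∝ (L/R²)^(1/4), so
T_P/T_N = (12.4 / 20.0²)^(1/4) = (0.03100)^(1/4) = 0.4196.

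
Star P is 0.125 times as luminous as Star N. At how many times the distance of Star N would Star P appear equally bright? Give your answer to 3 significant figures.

0.354

Equal flux requires L_P/d_P² = L_N/d_N², so d_P/d_N = √(L_P/L_N)
= √(0.125) = 0.3536.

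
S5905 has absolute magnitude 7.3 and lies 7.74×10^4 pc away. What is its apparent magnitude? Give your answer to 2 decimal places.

m = M + 5 log₁₀(d/10 pc) = 7.3 + 5 log₁₀(7.74×10^4/10)
  = 7.3 + 5 × 3.889 = 7.3 + 19.44 = 26.74.

26.74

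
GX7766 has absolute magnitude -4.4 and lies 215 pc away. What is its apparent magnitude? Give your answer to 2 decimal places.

m = M + 5 log₁₀(d/10 pc) = -4.4 + 5 log₁₀(215/10)
  = -4.4 + 5 × 1.332 = -4.4 + 6.66 = 2.26.

2.26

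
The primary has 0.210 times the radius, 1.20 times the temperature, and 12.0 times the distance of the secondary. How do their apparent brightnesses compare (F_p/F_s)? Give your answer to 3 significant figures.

L_p/L_s = (R_p/R_s)²(T_p/T_s)⁴ = (0.210)² × (1.20)⁴ = 0.09145.
F_p/F_s = (L_p/L_s)/(d_p/d_s)² = 0.09145 / (12.0)² = 6.350×10^-4.

6.35×10^-4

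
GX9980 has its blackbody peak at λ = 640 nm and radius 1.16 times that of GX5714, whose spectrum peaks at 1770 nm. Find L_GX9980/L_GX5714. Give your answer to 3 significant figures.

Wien's law gives T ∝ 1/λ_max, so T_GX9980/T_GX5714 = λ_GX5714/λ_GX9980 = 1770/640 = 2.766.
Then L ∝ R²T⁴ gives L_GX9980/L_GX5714 = (1.16)² × (2.766)⁴ = 1.346 × 58.50 = 78.72.

78.7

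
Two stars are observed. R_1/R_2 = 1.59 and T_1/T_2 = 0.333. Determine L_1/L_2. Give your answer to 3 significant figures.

From the Stefan–Boltzmann law, L ∝ R²T⁴, so
L_1/L_2 = (R_1/R_2)² (T_1/T_2)⁴ = (1.59)² × (0.333)⁴ = 2.528 × 0.01230 = 0.03109.

0.0311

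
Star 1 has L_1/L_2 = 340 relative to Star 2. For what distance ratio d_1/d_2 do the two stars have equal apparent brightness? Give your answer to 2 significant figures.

18

Equal flux requires L_1/d_1² = L_2/d_2², so d_1/d_2 = √(L_1/L_2)
= √(340) = 18.44.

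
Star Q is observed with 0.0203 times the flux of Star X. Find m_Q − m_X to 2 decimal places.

m_Q − m_X = −2.5 log₁₀(F_Q/F_X) = −2.5 log₁₀(0.0203) = −2.5 × (-1.693) = 4.231.

4.23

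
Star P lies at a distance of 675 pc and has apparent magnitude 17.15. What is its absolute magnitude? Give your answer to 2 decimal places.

8.00

M = m − 5 log₁₀(d/10 pc) = 17.15 − 5 log₁₀(675/10)
  = 17.15 − 5 × 1.829 = 17.15 − 9.15 = 8.00.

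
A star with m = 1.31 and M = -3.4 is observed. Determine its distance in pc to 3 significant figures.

87.5 pc

m − M = 5 log₁₀(d/10 pc)
1.31 − (-3.4) = 4.71 = 5 log₁₀(d/10)
d = 10 × 10^(4.71/5) = 10 × 10^0.942 = 87.50 pc.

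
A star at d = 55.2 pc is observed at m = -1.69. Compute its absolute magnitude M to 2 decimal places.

-5.40

M = m − 5 log₁₀(d/10 pc) = -1.69 − 5 log₁₀(55.2/10)
  = -1.69 − 5 × 0.742 = -1.69 − 3.71 = -5.40.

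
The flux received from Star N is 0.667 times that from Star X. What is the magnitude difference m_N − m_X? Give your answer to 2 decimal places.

0.44

m_N − m_X = −2.5 log₁₀(F_N/F_X) = −2.5 log₁₀(0.667) = −2.5 × (-0.176) = 0.440.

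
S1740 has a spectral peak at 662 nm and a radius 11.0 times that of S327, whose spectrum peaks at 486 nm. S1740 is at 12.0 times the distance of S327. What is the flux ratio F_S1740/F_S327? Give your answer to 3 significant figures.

0.244

Wien's law: T_S1740/T_S327 = λ_S327/λ_S1740 = 486/662 = 0.7341.
L_S1740/L_S327 = (R_S1740/R_S327)²(T_S1740/T_S327)⁴ = (11.0)²(0.7341)⁴ = 35.15.
F_S1740/F_S327 = (L_S1740/L_S327)/(d_S1740/d_S327)² = 35.15/(12.0)² = 0.2441.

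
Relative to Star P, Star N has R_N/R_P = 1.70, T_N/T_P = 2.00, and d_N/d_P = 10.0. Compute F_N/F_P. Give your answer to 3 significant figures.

L_N/L_P = (R_N/R_P)²(T_N/T_P)⁴ = (1.70)² × (2.00)⁴ = 46.24.
F_N/F_P = (L_N/L_P)/(d_N/d_P)² = 46.24 / (10.0)² = 0.4624.

0.462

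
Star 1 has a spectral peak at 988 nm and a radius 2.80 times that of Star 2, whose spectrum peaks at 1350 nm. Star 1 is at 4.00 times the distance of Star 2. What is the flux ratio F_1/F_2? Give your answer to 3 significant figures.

1.71

Wien's law: T_1/T_2 = λ_2/λ_1 = 1350/988 = 1.366.
L_1/L_2 = (R_1/R_2)²(T_1/T_2)⁴ = (2.80)²(1.366)⁴ = 27.33.
F_1/F_2 = (L_1/L_2)/(d_1/d_2)² = 27.33/(4.00)² = 1.708.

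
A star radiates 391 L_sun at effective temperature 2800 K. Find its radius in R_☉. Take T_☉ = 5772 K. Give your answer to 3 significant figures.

84.0 R_☉

R/R_☉ = √(L/L_☉) / (T/T_☉)² = √(391) / (0.4851)²
       = 19.77 / 0.2353 = 84.03.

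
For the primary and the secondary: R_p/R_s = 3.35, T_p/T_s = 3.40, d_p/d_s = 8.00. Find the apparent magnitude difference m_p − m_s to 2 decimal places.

-3.42

L_p/L_s = (3.35)²(3.40)⁴ = 1500.
F_p/F_s = (L_p/L_s)/(d_p/d_s)² = 1500/64.00 = 23.43.
m_p − m_s = −2.5 log₁₀(23.43) = -3.42.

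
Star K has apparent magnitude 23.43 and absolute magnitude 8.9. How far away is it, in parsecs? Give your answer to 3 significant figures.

m − M = 5 log₁₀(d/10 pc)
23.43 − (8.9) = 14.53 = 5 log₁₀(d/10)
d = 10 × 10^(14.53/5) = 10 × 10^2.906 = 8054 pc.

8.05×10^3 pc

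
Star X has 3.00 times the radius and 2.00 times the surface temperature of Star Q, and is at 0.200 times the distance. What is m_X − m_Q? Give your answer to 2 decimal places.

L_X/L_Q = (3.00)²(2.00)⁴ = 144.0.
F_X/F_Q = (L_X/L_Q)/(d_X/d_Q)² = 144.0/0.04000 = 3600.
m_X − m_Q = −2.5 log₁₀(3600) = -8.89.

-8.89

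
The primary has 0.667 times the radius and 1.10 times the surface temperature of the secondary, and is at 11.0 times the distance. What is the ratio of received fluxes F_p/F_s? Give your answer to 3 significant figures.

L_p/L_s = (R_p/R_s)²(T_p/T_s)⁴ = (0.667)² × (1.10)⁴ = 0.6514.
F_p/F_s = (L_p/L_s)/(d_p/d_s)² = 0.6514 / (11.0)² = 0.005383.

0.00538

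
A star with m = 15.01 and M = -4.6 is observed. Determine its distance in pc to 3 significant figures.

m − M = 5 log₁₀(d/10 pc)
15.01 − (-4.6) = 19.61 = 5 log₁₀(d/10)
d = 10 × 10^(19.61/5) = 10 × 10^3.922 = 8.356×10^4 pc.

8.36×10^4 pc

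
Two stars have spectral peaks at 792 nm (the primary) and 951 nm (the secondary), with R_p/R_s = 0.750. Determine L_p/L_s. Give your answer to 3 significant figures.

1.17

Wien's law gives T ∝ 1/λ_max, so T_p/T_s = λ_s/λ_p = 951/792 = 1.201.
Then L ∝ R²T⁴ gives L_p/L_s = (0.750)² × (1.201)⁴ = 0.5625 × 2.079 = 1.169.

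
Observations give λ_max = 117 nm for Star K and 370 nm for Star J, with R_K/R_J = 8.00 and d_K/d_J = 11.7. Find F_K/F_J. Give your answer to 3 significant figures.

46.8

Wien's law: T_K/T_J = λ_J/λ_K = 370/117 = 3.162.
L_K/L_J = (R_K/R_J)²(T_K/T_J)⁴ = (8.00)²(3.162)⁴ = 6401.
F_K/F_J = (L_K/L_J)/(d_K/d_J)² = 6401/(11.7)² = 46.76.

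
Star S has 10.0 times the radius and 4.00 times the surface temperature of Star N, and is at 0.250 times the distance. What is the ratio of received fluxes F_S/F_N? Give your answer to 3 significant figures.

L_S/L_N = (R_S/R_N)²(T_S/T_N)⁴ = (10.0)² × (4.00)⁴ = 2.560×10^4.
F_S/F_N = (L_S/L_N)/(d_S/d_N)² = 2.560×10^4 / (0.250)² = 4.096×10^5.

4.10×10^5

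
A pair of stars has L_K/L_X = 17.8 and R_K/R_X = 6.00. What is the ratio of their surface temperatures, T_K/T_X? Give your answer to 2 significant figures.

L ∝ R²T⁴ gives T ∝ (L/R²)^(1/4), so
T_K/T_X = (17.8 / 6.00²)^(1/4) = (0.4944)^(1/4) = 0.8386.

0.84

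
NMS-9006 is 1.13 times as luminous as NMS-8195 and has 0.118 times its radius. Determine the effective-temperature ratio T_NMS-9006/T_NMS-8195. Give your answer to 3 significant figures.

L ∝ R²T⁴ gives T ∝ (L/R²)^(1/4), so
T_NMS-9006/T_NMS-8195 = (1.13 / 0.118²)^(1/4) = (81.15)^(1/4) = 3.001.

3.00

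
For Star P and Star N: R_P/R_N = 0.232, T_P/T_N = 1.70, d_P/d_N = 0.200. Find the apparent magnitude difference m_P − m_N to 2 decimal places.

-2.63

L_P/L_N = (0.232)²(1.70)⁴ = 0.4495.
F_P/F_N = (L_P/L_N)/(d_P/d_N)² = 0.4495/0.04000 = 11.24.
m_P − m_N = −2.5 log₁₀(11.24) = -2.63.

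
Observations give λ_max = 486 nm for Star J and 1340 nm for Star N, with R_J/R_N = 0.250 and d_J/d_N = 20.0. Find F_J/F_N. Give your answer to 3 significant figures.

0.00903

Wien's law: T_J/T_N = λ_N/λ_J = 1340/486 = 2.757.
L_J/L_N = (R_J/R_N)²(T_J/T_N)⁴ = (0.250)²(2.757)⁴ = 3.612.
F_J/F_N = (L_J/L_N)/(d_J/d_N)² = 3.612/(20.0)² = 0.009030.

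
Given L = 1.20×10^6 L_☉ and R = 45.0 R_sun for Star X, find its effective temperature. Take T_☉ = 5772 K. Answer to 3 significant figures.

T/T_☉ = (L/L_☉)^(1/4) / (R/R_☉)^(1/2)
T = 5772 × (1.20×10^6)^(1/4) / √(45.0) = 5772 × 33.10 / 6.708 = 2.848×10^4 K.

2.85×10^4 K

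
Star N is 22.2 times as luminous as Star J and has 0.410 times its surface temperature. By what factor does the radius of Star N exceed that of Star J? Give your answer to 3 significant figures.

L ∝ R²T⁴ gives R ∝ √L / T², so
R_N/R_J = √(22.2) / (0.410)² = 4.712 / 0.1681 = 28.03.

28.0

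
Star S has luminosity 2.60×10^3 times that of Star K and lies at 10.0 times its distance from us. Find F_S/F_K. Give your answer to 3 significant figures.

F = L/(4πd²), so F_S/F_K = (L_S/L_K) / (d_S/d_K)²
= 2.60×10^3 / (10.0)² = 2.60×10^3 / 100.0 = 26.00.

26.0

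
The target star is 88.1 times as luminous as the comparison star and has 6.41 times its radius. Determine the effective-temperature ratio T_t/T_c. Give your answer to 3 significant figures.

1.21

L ∝ R²T⁴ gives T ∝ (L/R²)^(1/4), so
T_t/T_c = (88.1 / 6.41²)^(1/4) = (2.144)^(1/4) = 1.210.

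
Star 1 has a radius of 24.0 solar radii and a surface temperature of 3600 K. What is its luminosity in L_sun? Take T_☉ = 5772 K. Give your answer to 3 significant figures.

L/L_☉ = (R/R_☉)² (T/T_☉)⁴ = (24.0)² × (3600/5772)⁴
       = 576.0 × (0.6237)⁴ = 576.0 × 0.1513 = 87.16.

87.2 L_sun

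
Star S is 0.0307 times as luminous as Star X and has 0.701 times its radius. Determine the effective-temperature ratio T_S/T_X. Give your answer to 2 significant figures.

L ∝ R²T⁴ gives T ∝ (L/R²)^(1/4), so
T_S/T_X = (0.0307 / 0.701²)^(1/4) = (0.06247)^(1/4) = 0.4999.

0.50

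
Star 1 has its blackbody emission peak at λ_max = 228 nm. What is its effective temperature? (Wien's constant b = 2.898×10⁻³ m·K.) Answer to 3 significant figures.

T = b/λ_max = 2.898×10⁻³ / (228×10⁻⁹) = 1.271×10^4 K.

1.27×10^4 K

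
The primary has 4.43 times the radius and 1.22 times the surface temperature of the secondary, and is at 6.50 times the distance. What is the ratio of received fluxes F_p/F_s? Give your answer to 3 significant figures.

L_p/L_s = (R_p/R_s)²(T_p/T_s)⁴ = (4.43)² × (1.22)⁴ = 43.48.
F_p/F_s = (L_p/L_s)/(d_p/d_s)² = 43.48 / (6.50)² = 1.029.

1.03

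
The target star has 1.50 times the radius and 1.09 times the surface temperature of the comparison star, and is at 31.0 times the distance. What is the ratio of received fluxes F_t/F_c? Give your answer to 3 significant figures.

L_t/L_c = (R_t/R_c)²(T_t/T_c)⁴ = (1.50)² × (1.09)⁴ = 3.176.
F_t/F_c = (L_t/L_c)/(d_t/d_c)² = 3.176 / (31.0)² = 0.003305.

0.00330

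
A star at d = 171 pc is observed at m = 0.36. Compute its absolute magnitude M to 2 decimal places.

M = m − 5 log₁₀(d/10 pc) = 0.36 − 5 log₁₀(171/10)
  = 0.36 − 5 × 1.233 = 0.36 − 6.16 = -5.80.

-5.80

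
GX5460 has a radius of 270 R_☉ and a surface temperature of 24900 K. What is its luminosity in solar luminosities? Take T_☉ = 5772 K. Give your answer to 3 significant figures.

L/L_☉ = (R/R_☉)² (T/T_☉)⁴ = (270)² × (24900/5772)⁴
       = 7.290×10^4 × (4.314)⁴ = 7.290×10^4 × 346.3 = 2.525×10^7.

2.52×10^7 solar luminosities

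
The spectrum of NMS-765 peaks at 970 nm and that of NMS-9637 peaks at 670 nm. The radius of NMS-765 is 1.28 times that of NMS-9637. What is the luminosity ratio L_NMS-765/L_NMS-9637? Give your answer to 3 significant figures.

0.373

Wien's law gives T ∝ 1/λ_max, so T_NMS-765/T_NMS-9637 = λ_NMS-9637/λ_NMS-765 = 670/970 = 0.6907.
Then L ∝ R²T⁴ gives L_NMS-765/L_NMS-9637 = (1.28)² × (0.6907)⁴ = 1.638 × 0.2276 = 0.3729.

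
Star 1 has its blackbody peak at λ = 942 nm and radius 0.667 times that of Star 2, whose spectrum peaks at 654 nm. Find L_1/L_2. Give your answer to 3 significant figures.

Wien's law gives T ∝ 1/λ_max, so T_1/T_2 = λ_2/λ_1 = 654/942 = 0.6943.
Then L ∝ R²T⁴ gives L_1/L_2 = (0.667)² × (0.6943)⁴ = 0.4449 × 0.2323 = 0.1034.

0.103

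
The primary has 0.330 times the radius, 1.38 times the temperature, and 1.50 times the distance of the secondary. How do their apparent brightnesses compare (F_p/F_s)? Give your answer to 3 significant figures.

0.176

L_p/L_s = (R_p/R_s)²(T_p/T_s)⁴ = (0.330)² × (1.38)⁴ = 0.3950.
F_p/F_s = (L_p/L_s)/(d_p/d_s)² = 0.3950 / (1.50)² = 0.1755.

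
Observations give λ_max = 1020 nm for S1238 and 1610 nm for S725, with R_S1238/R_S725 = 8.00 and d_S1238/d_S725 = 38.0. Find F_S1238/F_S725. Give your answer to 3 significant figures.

0.275

Wien's law: T_S1238/T_S725 = λ_S725/λ_S1238 = 1610/1020 = 1.578.
L_S1238/L_S725 = (R_S1238/R_S725)²(T_S1238/T_S725)⁴ = (8.00)²(1.578)⁴ = 397.3.
F_S1238/F_S725 = (L_S1238/L_S725)/(d_S1238/d_S725)² = 397.3/(38.0)² = 0.2751.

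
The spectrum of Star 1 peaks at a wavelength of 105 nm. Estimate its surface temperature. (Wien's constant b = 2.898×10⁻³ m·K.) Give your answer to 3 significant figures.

2.76×10^4 K

T = b/λ_max = 2.898×10⁻³ / (105×10⁻⁹) = 2.760×10^4 K.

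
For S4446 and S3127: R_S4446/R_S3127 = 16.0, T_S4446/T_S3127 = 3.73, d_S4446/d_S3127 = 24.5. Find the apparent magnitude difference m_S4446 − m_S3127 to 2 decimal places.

L_S4446/L_S3127 = (16.0)²(3.73)⁴ = 4.955×10^4.
F_S4446/F_S3127 = (L_S4446/L_S3127)/(d_S4446/d_S3127)² = 4.955×10^4/600.2 = 82.55.
m_S4446 − m_S3127 = −2.5 log₁₀(82.55) = -4.79.

-4.79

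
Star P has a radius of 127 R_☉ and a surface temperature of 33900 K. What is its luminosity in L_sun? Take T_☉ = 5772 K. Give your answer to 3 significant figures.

L/L_☉ = (R/R_☉)² (T/T_☉)⁴ = (127)² × (33900/5772)⁴
       = 1.613×10^4 × (5.873)⁴ = 1.613×10^4 × 1190 = 1.919×10^7.

1.92×10^7 L_sun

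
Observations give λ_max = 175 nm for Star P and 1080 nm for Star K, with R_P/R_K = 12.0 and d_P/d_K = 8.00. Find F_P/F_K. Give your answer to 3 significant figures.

Wien's law: T_P/T_K = λ_K/λ_P = 1080/175 = 6.171.
L_P/L_K = (R_P/R_K)²(T_P/T_K)⁴ = (12.0)²(6.171)⁴ = 2.089×10^5.
F_P/F_K = (L_P/L_K)/(d_P/d_K)² = 2.089×10^5/(8.00)² = 3264.

3.26×10^3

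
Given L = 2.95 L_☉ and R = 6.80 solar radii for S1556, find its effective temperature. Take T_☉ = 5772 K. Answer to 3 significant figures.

T/T_☉ = (L/L_☉)^(1/4) / (R/R_☉)^(1/2)
T = 5772 × (2.95)^(1/4) / √(6.80) = 5772 × 1.311 / 2.608 = 2901 K.

2.90×10^3 K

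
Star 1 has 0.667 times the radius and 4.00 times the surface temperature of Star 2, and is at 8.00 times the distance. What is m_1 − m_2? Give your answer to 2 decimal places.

L_1/L_2 = (0.667)²(4.00)⁴ = 113.9.
F_1/F_2 = (L_1/L_2)/(d_1/d_2)² = 113.9/64.00 = 1.780.
m_1 − m_2 = −2.5 log₁₀(1.780) = -0.63.

-0.63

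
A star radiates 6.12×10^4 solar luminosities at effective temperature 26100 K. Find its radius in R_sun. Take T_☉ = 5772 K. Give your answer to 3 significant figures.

12.1 R_sun

R/R_☉ = √(L/L_☉) / (T/T_☉)² = √(6.12×10^4) / (4.522)²
       = 247.4 / 20.45 = 12.10.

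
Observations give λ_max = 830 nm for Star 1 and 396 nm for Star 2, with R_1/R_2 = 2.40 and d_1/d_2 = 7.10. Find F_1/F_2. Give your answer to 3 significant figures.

Wien's law: T_1/T_2 = λ_2/λ_1 = 396/830 = 0.4771.
L_1/L_2 = (R_1/R_2)²(T_1/T_2)⁴ = (2.40)²(0.4771)⁴ = 0.2985.
F_1/F_2 = (L_1/L_2)/(d_1/d_2)² = 0.2985/(7.10)² = 0.005921.

0.00592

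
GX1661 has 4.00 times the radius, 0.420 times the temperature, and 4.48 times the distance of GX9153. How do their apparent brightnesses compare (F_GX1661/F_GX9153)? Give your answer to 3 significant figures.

0.0248

L_GX1661/L_GX9153 = (R_GX1661/R_GX9153)²(T_GX1661/T_GX9153)⁴ = (4.00)² × (0.420)⁴ = 0.4979.
F_GX1661/F_GX9153 = (L_GX1661/L_GX9153)/(d_GX1661/d_GX9153)² = 0.4979 / (4.48)² = 0.02481.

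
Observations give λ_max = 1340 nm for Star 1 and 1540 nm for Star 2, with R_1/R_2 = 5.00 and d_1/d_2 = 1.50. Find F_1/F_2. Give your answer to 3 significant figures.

19.4

Wien's law: T_1/T_2 = λ_2/λ_1 = 1540/1340 = 1.149.
L_1/L_2 = (R_1/R_2)²(T_1/T_2)⁴ = (5.00)²(1.149)⁴ = 43.61.
F_1/F_2 = (L_1/L_2)/(d_1/d_2)² = 43.61/(1.50)² = 19.38.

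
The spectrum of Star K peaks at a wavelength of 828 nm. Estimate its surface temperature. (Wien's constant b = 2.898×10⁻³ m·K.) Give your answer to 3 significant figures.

T = b/λ_max = 2.898×10⁻³ / (828×10⁻⁹) = 3500 K.

3.50×10^3 K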